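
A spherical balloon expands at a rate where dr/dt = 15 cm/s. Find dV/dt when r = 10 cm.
6000π cm³/s

V = (4/3)πr³
dV/dt = dV/dr · dr/dt = 4πr² · 15
At r = 10: dV/dt = 6000π cm³/s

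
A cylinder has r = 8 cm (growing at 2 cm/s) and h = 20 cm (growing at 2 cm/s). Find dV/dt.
768π cm³/s

V = πr²h
dV/dt = 2πrh·dr/dt + πr²·dh/dt
= 2π(8)(20)(2) + π(8)²(2)
= 768π cm³/s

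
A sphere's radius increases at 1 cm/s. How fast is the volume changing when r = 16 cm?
1024π cm³/s

V = (4/3)πr³
dV/dt = dV/dr · dr/dt = 4πr² · 1
At r = 16: dV/dt = 1024π cm³/s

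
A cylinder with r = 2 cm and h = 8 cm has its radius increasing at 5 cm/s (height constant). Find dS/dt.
120π cm²/s

S = 2πrh + 2πr² (lateral + bases)
dS/dt = (2πh + 4πr)·dr/dt = (2π·8 + 4π·2)·5
= 120π cm²/s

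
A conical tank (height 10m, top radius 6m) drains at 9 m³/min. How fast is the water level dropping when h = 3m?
25/(9π) ≈ 0.8842 m/min

r/h = 6/10, so r = (3/5)h
V = (1/3)πr²h = (1/3)π((3/5)h)²h = (3/25)πh³
dV/dh = (9/25)πh²
dh/dt = (dV/dt)/(dV/dh) = -9/((9/25)π·3²) = -25/(9π) m/min
The level is dropping at 25/(9π) ≈ 0.8842 m/min.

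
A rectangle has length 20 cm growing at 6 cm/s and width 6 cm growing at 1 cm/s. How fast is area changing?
56 cm²/s

A = lw
dA/dt = w·dl/dt + l·dw/dt = 6·6 + 20·1 = 56 cm²/s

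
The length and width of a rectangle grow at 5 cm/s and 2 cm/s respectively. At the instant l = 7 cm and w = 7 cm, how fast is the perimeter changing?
14 cm/s

P = 2(l + w)
dP/dt = 2(dl/dt + dw/dt) = 2(5 + 2) = 14 cm/s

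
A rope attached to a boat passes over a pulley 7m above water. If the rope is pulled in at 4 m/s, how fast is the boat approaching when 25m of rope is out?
25/6 ≈ 4.167 m/s

rope² = x² + 7²
x = √(25² - 7²) = 24
dx/dt = (rope/x) · d(rope)/dt = (25/24) · (-4) = -25/6 m/s
The boat approaches at 25/6 ≈ 4.167 m/s.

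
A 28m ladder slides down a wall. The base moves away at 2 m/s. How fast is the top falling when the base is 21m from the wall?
6√7/7 ≈ 2.268 m/s

x² + y² = 28²
2x·dx/dt + 2y·dy/dt = 0
dy/dt = -x/y · dx/dt = -21/(7√7) · 2 = -6√7/7 m/s
The top is descending at 6√7/7 ≈ 2.268 m/s.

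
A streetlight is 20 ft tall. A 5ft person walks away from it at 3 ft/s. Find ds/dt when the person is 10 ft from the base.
1 ft/s

By similar triangles: 20/(x+s) = 5/s
Solving: s = 5x/15
ds/dt = 5/15 · dx/dt = 1/3 · 3 = 1 ft/s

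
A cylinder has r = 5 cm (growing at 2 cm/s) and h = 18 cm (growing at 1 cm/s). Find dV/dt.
385π cm³/s

V = πr²h
dV/dt = 2πrh·dr/dt + πr²·dh/dt
= 2π(5)(18)(2) + π(5)²(1)
= 385π cm³/s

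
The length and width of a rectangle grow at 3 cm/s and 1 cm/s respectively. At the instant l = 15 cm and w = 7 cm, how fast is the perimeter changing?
8 cm/s

P = 2(l + w)
dP/dt = 2(dl/dt + dw/dt) = 2(3 + 1) = 8 cm/s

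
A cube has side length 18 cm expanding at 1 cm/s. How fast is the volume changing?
972 cm³/s

V = s³
dV/dt = 3s² · ds/dt = 3·18²·1 = 972 cm³/s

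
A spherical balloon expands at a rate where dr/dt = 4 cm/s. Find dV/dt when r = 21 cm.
7056π cm³/s

V = (4/3)πr³
dV/dt = dV/dr · dr/dt = 4πr² · 4
At r = 21: dV/dt = 7056π cm³/s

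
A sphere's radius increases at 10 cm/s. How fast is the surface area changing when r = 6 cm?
480π cm²/s

S = 4πr²
dS/dt = dS/dr · dr/dt = 8πr · 10
At r = 6: dS/dt = 480π cm²/s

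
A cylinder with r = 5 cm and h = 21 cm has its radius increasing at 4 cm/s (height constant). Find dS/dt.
248π cm²/s

S = 2πrh + 2πr² (lateral + bases)
dS/dt = (2πh + 4πr)·dr/dt = (2π·21 + 4π·5)·4
= 248π cm²/s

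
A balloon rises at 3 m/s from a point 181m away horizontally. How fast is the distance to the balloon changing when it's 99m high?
297√42562/42562 ≈ 1.44 m/s

z² = 181² + y²
z = √(181² + 99²) = √42562
dz/dt = y/z · dy/dt = 99/√42562 · 3 = 297√42562/42562 ≈ 1.44 m/s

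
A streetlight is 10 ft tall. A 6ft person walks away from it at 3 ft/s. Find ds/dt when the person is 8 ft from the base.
9/2 ft/s

By similar triangles: 10/(x+s) = 6/s
Solving: s = 6x/4
ds/dt = 6/4 · dx/dt = 3/2 · 3 = 9/2 ft/s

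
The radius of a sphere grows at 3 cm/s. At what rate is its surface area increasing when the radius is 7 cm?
168π cm²/s

S = 4πr²
dS/dt = dS/dr · dr/dt = 8πr · 3
At r = 7: dS/dt = 168π cm²/s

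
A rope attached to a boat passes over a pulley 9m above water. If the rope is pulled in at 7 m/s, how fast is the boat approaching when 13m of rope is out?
91√22/44 ≈ 9.701 m/s

rope² = x² + 9²
x = √(13² - 9²) = 2√22
dx/dt = (rope/x) · d(rope)/dt = (13/(2√22)) · (-7) = -91√22/44 m/s
The boat approaches at 91√22/44 ≈ 9.701 m/s.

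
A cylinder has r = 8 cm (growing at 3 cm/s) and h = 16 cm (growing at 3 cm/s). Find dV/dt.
960π cm³/s

V = πr²h
dV/dt = 2πrh·dr/dt + πr²·dh/dt
= 2π(8)(16)(3) + π(8)²(3)
= 960π cm³/s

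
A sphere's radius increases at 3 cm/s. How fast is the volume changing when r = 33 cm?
13068π cm³/s

V = (4/3)πr³
dV/dt = dV/dr · dr/dt = 4πr² · 3
At r = 33: dV/dt = 13068π cm³/s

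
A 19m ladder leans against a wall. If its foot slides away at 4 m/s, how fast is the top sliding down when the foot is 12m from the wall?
48√217/217 ≈ 3.258 m/s

x² + y² = 19²
2x·dx/dt + 2y·dy/dt = 0
dy/dt = -x/y · dx/dt = -12/√217 · 4 = -48√217/217 m/s
The top is descending at 48√217/217 ≈ 3.258 m/s.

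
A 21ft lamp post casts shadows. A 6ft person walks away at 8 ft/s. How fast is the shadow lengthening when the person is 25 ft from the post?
16/5 ft/s

By similar triangles: 21/(x+s) = 6/s
Solving: s = 6x/15
ds/dt = 6/15 · dx/dt = 2/5 · 8 = 16/5 ft/s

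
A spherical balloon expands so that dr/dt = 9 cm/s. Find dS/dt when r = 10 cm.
720π cm²/s

S = 4πr²
dS/dt = dS/dr · dr/dt = 8πr · 9
At r = 10: dS/dt = 720π cm²/s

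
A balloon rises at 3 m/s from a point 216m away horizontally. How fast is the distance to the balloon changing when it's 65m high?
195√50881/50881 ≈ 0.8645 m/s

z² = 216² + y²
z = √(216² + 65²) = √50881
dz/dt = y/z · dy/dt = 65/√50881 · 3 = 195√50881/50881 ≈ 0.8645 m/s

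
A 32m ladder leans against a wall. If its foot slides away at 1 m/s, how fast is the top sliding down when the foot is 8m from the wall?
√15/15 ≈ 0.2582 m/s

x² + y² = 32²
2x·dx/dt + 2y·dy/dt = 0
dy/dt = -x/y · dx/dt = -8/(8√15) · 1 = -√15/15 m/s
The top is descending at √15/15 ≈ 0.2582 m/s.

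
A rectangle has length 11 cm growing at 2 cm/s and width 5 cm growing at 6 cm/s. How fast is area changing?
76 cm²/s

A = lw
dA/dt = w·dl/dt + l·dw/dt = 5·2 + 11·6 = 76 cm²/s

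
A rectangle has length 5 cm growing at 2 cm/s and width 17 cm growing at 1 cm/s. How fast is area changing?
39 cm²/s

A = lw
dA/dt = w·dl/dt + l·dw/dt = 17·2 + 5·1 = 39 cm²/s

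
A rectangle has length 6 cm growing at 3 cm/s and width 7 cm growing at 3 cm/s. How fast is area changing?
39 cm²/s

A = lw
dA/dt = w·dl/dt + l·dw/dt = 7·3 + 6·3 = 39 cm²/s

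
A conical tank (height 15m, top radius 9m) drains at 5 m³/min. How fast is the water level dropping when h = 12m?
125/(1296π) ≈ 0.0307 m/min

r/h = 9/15, so r = (3/5)h
V = (1/3)πr²h = (1/3)π((3/5)h)²h = (3/25)πh³
dV/dh = (9/25)πh²
dh/dt = (dV/dt)/(dV/dh) = -5/((9/25)π·12²) = -125/(1296π) m/min
The level is dropping at 125/(1296π) ≈ 0.0307 m/min.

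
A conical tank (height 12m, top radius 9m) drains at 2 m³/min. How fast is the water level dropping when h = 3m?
32/(81π) ≈ 0.1258 m/min

r/h = 9/12, so r = (3/4)h
V = (1/3)πr²h = (1/3)π((3/4)h)²h = (3/16)πh³
dV/dh = (9/16)πh²
dh/dt = (dV/dt)/(dV/dh) = -2/((9/16)π·3²) = -32/(81π) m/min
The level is dropping at 32/(81π) ≈ 0.1258 m/min.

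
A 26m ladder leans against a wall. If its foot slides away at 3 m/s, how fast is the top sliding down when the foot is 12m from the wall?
18√133/133 ≈ 1.561 m/s

x² + y² = 26²
2x·dx/dt + 2y·dy/dt = 0
dy/dt = -x/y · dx/dt = -12/(2√133) · 3 = -18√133/133 m/s
The top is descending at 18√133/133 ≈ 1.561 m/s.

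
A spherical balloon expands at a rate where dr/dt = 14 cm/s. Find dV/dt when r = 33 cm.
60984π cm³/s

V = (4/3)πr³
dV/dt = dV/dr · dr/dt = 4πr² · 14
At r = 33: dV/dt = 60984π cm³/s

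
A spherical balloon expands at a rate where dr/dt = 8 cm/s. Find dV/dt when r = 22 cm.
15488π cm³/s

V = (4/3)πr³
dV/dt = dV/dr · dr/dt = 4πr² · 8
At r = 22: dV/dt = 15488π cm³/s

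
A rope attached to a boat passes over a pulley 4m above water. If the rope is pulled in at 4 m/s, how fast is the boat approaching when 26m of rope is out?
52√165/165 ≈ 4.048 m/s

rope² = x² + 4²
x = √(26² - 4²) = 2√165
dx/dt = (rope/x) · d(rope)/dt = (26/(2√165)) · (-4) = -52√165/165 m/s
The boat approaches at 52√165/165 ≈ 4.048 m/s.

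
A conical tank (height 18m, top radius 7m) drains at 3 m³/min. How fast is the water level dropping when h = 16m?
243/(3136π) ≈ 0.02466 m/min

r/h = 7/18, so r = (7/18)h
V = (1/3)πr²h = (1/3)π((7/18)h)²h = (49/972)πh³
dV/dh = (49/324)πh²
dh/dt = (dV/dt)/(dV/dh) = -3/((49/324)π·16²) = -243/(3136π) m/min
The level is dropping at 243/(3136π) ≈ 0.02466 m/min.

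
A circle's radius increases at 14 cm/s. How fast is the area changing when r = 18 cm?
504π cm²/s

A = πr²
dA/dt = 2πr · dr/dt = 2π(18)(14) = 504π cm²/s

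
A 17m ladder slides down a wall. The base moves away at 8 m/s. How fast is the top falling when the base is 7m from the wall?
14√15/15 ≈ 3.615 m/s

x² + y² = 17²
2x·dx/dt + 2y·dy/dt = 0
dy/dt = -x/y · dx/dt = -7/(4√15) · 8 = -14√15/15 m/s
The top is descending at 14√15/15 ≈ 3.615 m/s.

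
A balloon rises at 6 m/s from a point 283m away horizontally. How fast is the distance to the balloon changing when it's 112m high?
672√92633/92633 ≈ 2.208 m/s

z² = 283² + y²
z = √(283² + 112²) = √92633
dz/dt = y/z · dy/dt = 112/√92633 · 6 = 672√92633/92633 ≈ 2.208 m/s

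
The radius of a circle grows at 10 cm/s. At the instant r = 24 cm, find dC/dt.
20π cm/s

C = 2πr
dC/dt = 2π · dr/dt = 2π · 10 = 20π cm/s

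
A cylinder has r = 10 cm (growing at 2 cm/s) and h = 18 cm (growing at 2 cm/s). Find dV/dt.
920π cm³/s

V = πr²h
dV/dt = 2πrh·dr/dt + πr²·dh/dt
= 2π(10)(18)(2) + π(10)²(2)
= 920π cm³/s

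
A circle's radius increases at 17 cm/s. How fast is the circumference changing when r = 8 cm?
34π cm/s

C = 2πr
dC/dt = 2π · dr/dt = 2π · 17 = 34π cm/s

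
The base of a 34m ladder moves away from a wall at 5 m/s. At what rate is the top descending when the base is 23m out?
115√627/627 ≈ 4.593 m/s

x² + y² = 34²
2x·dx/dt + 2y·dy/dt = 0
dy/dt = -x/y · dx/dt = -23/√627 · 5 = -115√627/627 m/s
The top is descending at 115√627/627 ≈ 4.593 m/s.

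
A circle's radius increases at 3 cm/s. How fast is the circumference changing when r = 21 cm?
6π cm/s

C = 2πr
dC/dt = 2π · dr/dt = 2π · 3 = 6π cm/s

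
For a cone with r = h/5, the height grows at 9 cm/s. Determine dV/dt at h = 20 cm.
144π cm³/s

V = (1/3)π(h/5)²h = πh³/75
dV/dt = πh²/25 · 9
At h = 20: dV/dt = 144π cm³/s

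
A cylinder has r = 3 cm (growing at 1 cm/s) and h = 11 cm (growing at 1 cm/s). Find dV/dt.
75π cm³/s

V = πr²h
dV/dt = 2πrh·dr/dt + πr²·dh/dt
= 2π(3)(11)(1) + π(3)²(1)
= 75π cm³/s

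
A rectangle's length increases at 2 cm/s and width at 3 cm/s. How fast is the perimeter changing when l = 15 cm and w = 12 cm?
10 cm/s

P = 2(l + w)
dP/dt = 2(dl/dt + dw/dt) = 2(2 + 3) = 10 cm/s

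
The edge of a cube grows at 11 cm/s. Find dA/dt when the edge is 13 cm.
1716 cm²/s

A = 6s²
dA/dt = 12s · ds/dt = 12·13·11 = 1716 cm²/s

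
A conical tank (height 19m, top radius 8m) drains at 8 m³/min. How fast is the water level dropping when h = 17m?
361/(2312π) ≈ 0.0497 m/min

r/h = 8/19, so r = (8/19)h
V = (1/3)πr²h = (1/3)π((8/19)h)²h = (64/1083)πh³
dV/dh = (64/361)πh²
dh/dt = (dV/dt)/(dV/dh) = -8/((64/361)π·17²) = -361/(2312π) m/min
The level is dropping at 361/(2312π) ≈ 0.0497 m/min.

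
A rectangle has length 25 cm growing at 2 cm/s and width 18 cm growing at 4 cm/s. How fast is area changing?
136 cm²/s

A = lw
dA/dt = w·dl/dt + l·dw/dt = 18·2 + 25·4 = 136 cm²/s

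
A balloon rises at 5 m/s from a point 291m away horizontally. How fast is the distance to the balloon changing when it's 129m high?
215√11258/11258 ≈ 2.026 m/s

z² = 291² + y²
z = √(291² + 129²) = 3√11258
dz/dt = y/z · dy/dt = 129/(3√11258) · 5 = 215√11258/11258 ≈ 2.026 m/s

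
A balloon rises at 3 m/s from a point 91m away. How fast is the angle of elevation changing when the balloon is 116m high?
0.012559 rad/s

tan(θ) = y/91
sec²(θ) · dθ/dt = (1/91) · dy/dt
dθ/dt = cos²(θ)/91 · 3 = 91/(91² + 116²) · 3
dθ/dt = 0.012559 rad/s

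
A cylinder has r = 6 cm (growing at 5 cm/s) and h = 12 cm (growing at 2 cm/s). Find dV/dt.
792π cm³/s

V = πr²h
dV/dt = 2πrh·dr/dt + πr²·dh/dt
= 2π(6)(12)(5) + π(6)²(2)
= 792π cm³/s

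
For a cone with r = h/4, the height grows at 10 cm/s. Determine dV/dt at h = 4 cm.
10π cm³/s

V = (1/3)π(h/4)²h = πh³/48
dV/dt = πh²/16 · 10
At h = 4: dV/dt = 10π cm³/s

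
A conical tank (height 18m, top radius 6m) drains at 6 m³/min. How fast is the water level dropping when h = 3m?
6/π ≈ 1.91 m/min

r/h = 6/18, so r = (1/3)h
V = (1/3)πr²h = (1/3)π((1/3)h)²h = (1/27)πh³
dV/dh = (1/9)πh²
dh/dt = (dV/dt)/(dV/dh) = -6/((1/9)π·3²) = -6/π m/min
The level is dropping at 6/π ≈ 1.91 m/min.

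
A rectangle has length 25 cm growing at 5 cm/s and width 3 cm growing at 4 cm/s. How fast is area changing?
115 cm²/s

A = lw
dA/dt = w·dl/dt + l·dw/dt = 3·5 + 25·4 = 115 cm²/s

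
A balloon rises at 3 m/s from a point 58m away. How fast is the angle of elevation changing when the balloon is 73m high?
0.020016 rad/s

tan(θ) = y/58
sec²(θ) · dθ/dt = (1/58) · dy/dt
dθ/dt = cos²(θ)/58 · 3 = 58/(58² + 73²) · 3
dθ/dt = 0.020016 rad/s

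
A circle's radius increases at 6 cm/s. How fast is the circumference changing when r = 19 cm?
12π cm/s

C = 2πr
dC/dt = 2π · dr/dt = 2π · 6 = 12π cm/s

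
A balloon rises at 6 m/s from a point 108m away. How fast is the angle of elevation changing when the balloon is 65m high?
0.040783 rad/s

tan(θ) = y/108
sec²(θ) · dθ/dt = (1/108) · dy/dt
dθ/dt = cos²(θ)/108 · 6 = 108/(108² + 65²) · 6
dθ/dt = 0.040783 rad/s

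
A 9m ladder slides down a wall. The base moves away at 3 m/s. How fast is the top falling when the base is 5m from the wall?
15√14/28 ≈ 2.004 m/s

x² + y² = 9²
2x·dx/dt + 2y·dy/dt = 0
dy/dt = -x/y · dx/dt = -5/(2√14) · 3 = -15√14/28 m/s
The top is descending at 15√14/28 ≈ 2.004 m/s.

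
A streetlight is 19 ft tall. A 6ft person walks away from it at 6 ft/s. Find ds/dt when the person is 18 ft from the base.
36/13 ft/s

By similar triangles: 19/(x+s) = 6/s
Solving: s = 6x/13
ds/dt = 6/13 · dx/dt = 6/13 · 6 = 36/13 ft/s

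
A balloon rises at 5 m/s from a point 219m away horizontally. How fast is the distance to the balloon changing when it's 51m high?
85√2/106 ≈ 1.134 m/s

z² = 219² + y²
z = √(219² + 51²) = 159√2
dz/dt = y/z · dy/dt = 51/(159√2) · 5 = 85√2/106 ≈ 1.134 m/s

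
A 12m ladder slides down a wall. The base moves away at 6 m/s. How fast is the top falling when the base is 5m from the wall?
30√119/119 ≈ 2.75 m/s

x² + y² = 12²
2x·dx/dt + 2y·dy/dt = 0
dy/dt = -x/y · dx/dt = -5/√119 · 6 = -30√119/119 m/s
The top is descending at 30√119/119 ≈ 2.75 m/s.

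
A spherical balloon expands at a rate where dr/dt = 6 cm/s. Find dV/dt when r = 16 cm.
6144π cm³/s

V = (4/3)πr³
dV/dt = dV/dr · dr/dt = 4πr² · 6
At r = 16: dV/dt = 6144π cm³/s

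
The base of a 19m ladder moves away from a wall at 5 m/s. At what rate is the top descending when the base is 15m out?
75√34/68 ≈ 6.431 m/s

x² + y² = 19²
2x·dx/dt + 2y·dy/dt = 0
dy/dt = -x/y · dx/dt = -15/(2√34) · 5 = -75√34/68 m/s
The top is descending at 75√34/68 ≈ 6.431 m/s.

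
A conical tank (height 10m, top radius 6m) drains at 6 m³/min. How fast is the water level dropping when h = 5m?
2/(3π) ≈ 0.2122 m/min

r/h = 6/10, so r = (3/5)h
V = (1/3)πr²h = (1/3)π((3/5)h)²h = (3/25)πh³
dV/dh = (9/25)πh²
dh/dt = (dV/dt)/(dV/dh) = -6/((9/25)π·5²) = -2/(3π) m/min
The level is dropping at 2/(3π) ≈ 0.2122 m/min.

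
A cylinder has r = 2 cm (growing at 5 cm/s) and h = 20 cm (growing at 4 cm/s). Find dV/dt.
416π cm³/s

V = πr²h
dV/dt = 2πrh·dr/dt + πr²·dh/dt
= 2π(2)(20)(5) + π(2)²(4)
= 416π cm³/s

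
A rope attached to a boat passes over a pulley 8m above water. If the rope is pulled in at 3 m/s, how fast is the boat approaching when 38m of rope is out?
19√345/115 ≈ 3.069 m/s

rope² = x² + 8²
x = √(38² - 8²) = 2√345
dx/dt = (rope/x) · d(rope)/dt = (38/(2√345)) · (-3) = -19√345/115 m/s
The boat approaches at 19√345/115 ≈ 3.069 m/s.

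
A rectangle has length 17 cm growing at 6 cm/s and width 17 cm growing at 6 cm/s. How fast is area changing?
204 cm²/s

A = lw
dA/dt = w·dl/dt + l·dw/dt = 17·6 + 17·6 = 204 cm²/s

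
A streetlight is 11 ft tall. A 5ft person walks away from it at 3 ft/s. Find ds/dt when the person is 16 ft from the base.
5/2 ft/s

By similar triangles: 11/(x+s) = 5/s
Solving: s = 5x/6
ds/dt = 5/6 · dx/dt = 5/6 · 3 = 5/2 ft/s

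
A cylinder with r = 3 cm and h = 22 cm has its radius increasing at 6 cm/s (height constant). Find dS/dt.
336π cm²/s

S = 2πrh + 2πr² (lateral + bases)
dS/dt = (2πh + 4πr)·dr/dt = (2π·22 + 4π·3)·6
= 336π cm²/s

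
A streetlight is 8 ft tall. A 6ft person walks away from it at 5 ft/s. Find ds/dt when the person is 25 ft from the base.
15 ft/s

By similar triangles: 8/(x+s) = 6/s
Solving: s = 6x/2
ds/dt = 6/2 · dx/dt = 3 · 5 = 15 ft/s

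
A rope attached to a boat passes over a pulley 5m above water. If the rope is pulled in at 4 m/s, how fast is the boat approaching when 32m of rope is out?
128√111/333 ≈ 4.05 m/s

rope² = x² + 5²
x = √(32² - 5²) = 3√111
dx/dt = (rope/x) · d(rope)/dt = (32/(3√111)) · (-4) = -128√111/333 m/s
The boat approaches at 128√111/333 ≈ 4.05 m/s.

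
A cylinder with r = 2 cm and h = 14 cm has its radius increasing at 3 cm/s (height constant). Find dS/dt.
108π cm²/s

S = 2πrh + 2πr² (lateral + bases)
dS/dt = (2πh + 4πr)·dr/dt = (2π·14 + 4π·2)·3
= 108π cm²/s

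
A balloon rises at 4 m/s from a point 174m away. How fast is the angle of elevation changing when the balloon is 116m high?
0.015915 rad/s

tan(θ) = y/174
sec²(θ) · dθ/dt = (1/174) · dy/dt
dθ/dt = cos²(θ)/174 · 4 = 174/(174² + 116²) · 4
dθ/dt = 0.015915 rad/s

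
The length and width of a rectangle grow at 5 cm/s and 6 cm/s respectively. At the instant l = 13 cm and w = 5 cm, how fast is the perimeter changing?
22 cm/s

P = 2(l + w)
dP/dt = 2(dl/dt + dw/dt) = 2(5 + 6) = 22 cm/s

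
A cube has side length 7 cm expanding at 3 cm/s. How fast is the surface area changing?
252 cm²/s

A = 6s²
dA/dt = 12s · ds/dt = 12·7·3 = 252 cm²/s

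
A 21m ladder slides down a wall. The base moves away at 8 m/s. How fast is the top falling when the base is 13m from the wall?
26√17/17 ≈ 6.306 m/s

x² + y² = 21²
2x·dx/dt + 2y·dy/dt = 0
dy/dt = -x/y · dx/dt = -13/(4√17) · 8 = -26√17/17 m/s
The top is descending at 26√17/17 ≈ 6.306 m/s.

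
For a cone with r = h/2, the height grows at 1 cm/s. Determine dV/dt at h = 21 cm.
441π/4 cm³/s

V = (1/3)π(h/2)²h = πh³/12
dV/dt = πh²/4 · 1
At h = 21: dV/dt = 441π/4 cm³/s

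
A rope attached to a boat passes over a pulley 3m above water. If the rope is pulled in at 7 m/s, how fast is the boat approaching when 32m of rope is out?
32√1015/145 ≈ 7.031 m/s

rope² = x² + 3²
x = √(32² - 3²) = √1015
dx/dt = (rope/x) · d(rope)/dt = (32/√1015) · (-7) = -32√1015/145 m/s
The boat approaches at 32√1015/145 ≈ 7.031 m/s.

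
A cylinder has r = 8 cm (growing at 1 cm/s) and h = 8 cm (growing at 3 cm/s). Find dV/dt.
320π cm³/s

V = πr²h
dV/dt = 2πrh·dr/dt + πr²·dh/dt
= 2π(8)(8)(1) + π(8)²(3)
= 320π cm³/s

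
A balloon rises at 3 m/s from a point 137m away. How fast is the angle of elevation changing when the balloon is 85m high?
0.015811 rad/s

tan(θ) = y/137
sec²(θ) · dθ/dt = (1/137) · dy/dt
dθ/dt = cos²(θ)/137 · 3 = 137/(137² + 85²) · 3
dθ/dt = 0.015811 rad/s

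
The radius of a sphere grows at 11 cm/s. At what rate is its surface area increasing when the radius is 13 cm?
1144π cm²/s

S = 4πr²
dS/dt = dS/dr · dr/dt = 8πr · 11
At r = 13: dS/dt = 1144π cm²/s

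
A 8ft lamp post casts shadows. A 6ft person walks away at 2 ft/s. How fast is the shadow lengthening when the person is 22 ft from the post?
6 ft/s

By similar triangles: 8/(x+s) = 6/s
Solving: s = 6x/2
ds/dt = 6/2 · dx/dt = 3 · 2 = 6 ft/s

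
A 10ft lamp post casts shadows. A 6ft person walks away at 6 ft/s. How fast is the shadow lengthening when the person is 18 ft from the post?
9 ft/s

By similar triangles: 10/(x+s) = 6/s
Solving: s = 6x/4
ds/dt = 6/4 · dx/dt = 3/2 · 6 = 9 ft/s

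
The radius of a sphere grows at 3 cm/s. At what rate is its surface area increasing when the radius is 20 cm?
480π cm²/s

S = 4πr²
dS/dt = dS/dr · dr/dt = 8πr · 3
At r = 20: dS/dt = 480π cm²/s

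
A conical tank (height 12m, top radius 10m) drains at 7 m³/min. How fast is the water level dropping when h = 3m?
28/(25π) ≈ 0.3565 m/min

r/h = 10/12, so r = (5/6)h
V = (1/3)πr²h = (1/3)π((5/6)h)²h = (25/108)πh³
dV/dh = (25/36)πh²
dh/dt = (dV/dt)/(dV/dh) = -7/((25/36)π·3²) = -28/(25π) m/min
The level is dropping at 28/(25π) ≈ 0.3565 m/min.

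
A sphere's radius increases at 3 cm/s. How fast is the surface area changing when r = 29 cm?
696π cm²/s

S = 4πr²
dS/dt = dS/dr · dr/dt = 8πr · 3
At r = 29: dS/dt = 696π cm²/s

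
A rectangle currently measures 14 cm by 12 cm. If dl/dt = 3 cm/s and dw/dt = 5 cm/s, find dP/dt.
16 cm/s

P = 2(l + w)
dP/dt = 2(dl/dt + dw/dt) = 2(3 + 5) = 16 cm/s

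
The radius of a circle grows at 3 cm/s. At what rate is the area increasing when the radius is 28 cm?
168π cm²/s

A = πr²
dA/dt = 2πr · dr/dt = 2π(28)(3) = 168π cm²/s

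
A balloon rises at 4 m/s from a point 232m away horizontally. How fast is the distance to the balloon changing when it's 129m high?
516√70465/70465 ≈ 1.944 m/s

z² = 232² + y²
z = √(232² + 129²) = √70465
dz/dt = y/z · dy/dt = 129/√70465 · 4 = 516√70465/70465 ≈ 1.944 m/s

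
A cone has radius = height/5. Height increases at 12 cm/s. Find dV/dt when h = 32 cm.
12288π/25 cm³/s

V = (1/3)π(h/5)²h = πh³/75
dV/dt = πh²/25 · 12
At h = 32: dV/dt = 12288π/25 cm³/s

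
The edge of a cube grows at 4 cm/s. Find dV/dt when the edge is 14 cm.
2352 cm³/s

V = s³
dV/dt = 3s² · ds/dt = 3·14²·4 = 2352 cm³/s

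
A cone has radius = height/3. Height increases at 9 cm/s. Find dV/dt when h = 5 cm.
25π cm³/s

V = (1/3)π(h/3)²h = πh³/27
dV/dt = πh²/9 · 9
At h = 5: dV/dt = 25π cm³/s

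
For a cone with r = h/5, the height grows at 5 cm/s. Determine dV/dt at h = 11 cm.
121π/5 cm³/s

V = (1/3)π(h/5)²h = πh³/75
dV/dt = πh²/25 · 5
At h = 11: dV/dt = 121π/5 cm³/s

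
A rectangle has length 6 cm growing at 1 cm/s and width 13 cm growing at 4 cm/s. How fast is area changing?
37 cm²/s

A = lw
dA/dt = w·dl/dt + l·dw/dt = 13·1 + 6·4 = 37 cm²/s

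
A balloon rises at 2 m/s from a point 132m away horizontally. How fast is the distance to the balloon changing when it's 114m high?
38√5/65 ≈ 1.307 m/s

z² = 132² + y²
z = √(132² + 114²) = 78√5
dz/dt = y/z · dy/dt = 114/(78√5) · 2 = 38√5/65 ≈ 1.307 m/s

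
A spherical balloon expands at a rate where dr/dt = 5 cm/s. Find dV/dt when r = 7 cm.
980π cm³/s

V = (4/3)πr³
dV/dt = dV/dr · dr/dt = 4πr² · 5
At r = 7: dV/dt = 980π cm³/s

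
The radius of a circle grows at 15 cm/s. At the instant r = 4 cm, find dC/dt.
30π cm/s

C = 2πr
dC/dt = 2π · dr/dt = 2π · 15 = 30π cm/s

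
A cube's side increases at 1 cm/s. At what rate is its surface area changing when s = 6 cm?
72 cm²/s

A = 6s²
dA/dt = 12s · ds/dt = 12·6·1 = 72 cm²/s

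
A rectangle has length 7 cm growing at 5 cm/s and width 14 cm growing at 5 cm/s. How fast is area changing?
105 cm²/s

A = lw
dA/dt = w·dl/dt + l·dw/dt = 14·5 + 7·5 = 105 cm²/s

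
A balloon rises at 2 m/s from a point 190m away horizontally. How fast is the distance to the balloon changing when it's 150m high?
15√586/293 ≈ 1.239 m/s

z² = 190² + y²
z = √(190² + 150²) = 10√586
dz/dt = y/z · dy/dt = 150/(10√586) · 2 = 15√586/293 ≈ 1.239 m/s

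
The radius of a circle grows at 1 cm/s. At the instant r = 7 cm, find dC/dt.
2π cm/s

C = 2πr
dC/dt = 2π · dr/dt = 2π · 1 = 2π cm/s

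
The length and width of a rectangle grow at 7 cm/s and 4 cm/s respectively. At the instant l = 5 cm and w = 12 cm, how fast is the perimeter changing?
22 cm/s

P = 2(l + w)
dP/dt = 2(dl/dt + dw/dt) = 2(7 + 4) = 22 cm/s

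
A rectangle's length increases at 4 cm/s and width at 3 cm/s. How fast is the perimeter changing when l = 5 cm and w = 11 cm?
14 cm/s

P = 2(l + w)
dP/dt = 2(dl/dt + dw/dt) = 2(4 + 3) = 14 cm/s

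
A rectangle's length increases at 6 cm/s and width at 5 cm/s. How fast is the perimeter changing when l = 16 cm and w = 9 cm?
22 cm/s

P = 2(l + w)
dP/dt = 2(dl/dt + dw/dt) = 2(6 + 5) = 22 cm/s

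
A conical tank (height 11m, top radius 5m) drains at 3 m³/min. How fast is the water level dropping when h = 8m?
363/(1600π) ≈ 0.07222 m/min

r/h = 5/11, so r = (5/11)h
V = (1/3)πr²h = (1/3)π((5/11)h)²h = (25/363)πh³
dV/dh = (25/121)πh²
dh/dt = (dV/dt)/(dV/dh) = -3/((25/121)π·8²) = -363/(1600π) m/min
The level is dropping at 363/(1600π) ≈ 0.07222 m/min.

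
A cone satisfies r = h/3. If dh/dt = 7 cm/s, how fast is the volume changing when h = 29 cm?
5887π/9 cm³/s

V = (1/3)π(h/3)²h = πh³/27
dV/dt = πh²/9 · 7
At h = 29: dV/dt = 5887π/9 cm³/s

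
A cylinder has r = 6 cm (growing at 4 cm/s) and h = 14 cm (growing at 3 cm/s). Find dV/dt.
780π cm³/s

V = πr²h
dV/dt = 2πrh·dr/dt + πr²·dh/dt
= 2π(6)(14)(4) + π(6)²(3)
= 780π cm³/s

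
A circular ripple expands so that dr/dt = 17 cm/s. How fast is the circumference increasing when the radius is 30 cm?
34π cm/s

C = 2πr
dC/dt = 2π · dr/dt = 2π · 17 = 34π cm/s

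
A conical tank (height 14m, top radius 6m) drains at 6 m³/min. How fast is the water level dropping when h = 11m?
98/(363π) ≈ 0.08593 m/min

r/h = 6/14, so r = (3/7)h
V = (1/3)πr²h = (1/3)π((3/7)h)²h = (3/49)πh³
dV/dh = (9/49)πh²
dh/dt = (dV/dt)/(dV/dh) = -6/((9/49)π·11²) = -98/(363π) m/min
The level is dropping at 98/(363π) ≈ 0.08593 m/min.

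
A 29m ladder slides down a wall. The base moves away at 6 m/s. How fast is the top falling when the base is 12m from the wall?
72√697/697 ≈ 2.727 m/s

x² + y² = 29²
2x·dx/dt + 2y·dy/dt = 0
dy/dt = -x/y · dx/dt = -12/√697 · 6 = -72√697/697 m/s
The top is descending at 72√697/697 ≈ 2.727 m/s.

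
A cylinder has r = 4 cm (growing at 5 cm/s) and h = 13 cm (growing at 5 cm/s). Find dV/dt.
600π cm³/s

V = πr²h
dV/dt = 2πrh·dr/dt + πr²·dh/dt
= 2π(4)(13)(5) + π(4)²(5)
= 600π cm³/s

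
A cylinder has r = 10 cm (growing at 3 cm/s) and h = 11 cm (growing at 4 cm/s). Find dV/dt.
1060π cm³/s

V = πr²h
dV/dt = 2πrh·dr/dt + πr²·dh/dt
= 2π(10)(11)(3) + π(10)²(4)
= 1060π cm³/s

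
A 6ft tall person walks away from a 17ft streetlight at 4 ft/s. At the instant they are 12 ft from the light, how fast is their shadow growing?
24/11 ft/s

By similar triangles: 17/(x+s) = 6/s
Solving: s = 6x/11
ds/dt = 6/11 · dx/dt = 6/11 · 4 = 24/11 ft/s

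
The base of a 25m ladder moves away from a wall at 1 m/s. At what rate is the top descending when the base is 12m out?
12√481/481 ≈ 0.5472 m/s

x² + y² = 25²
2x·dx/dt + 2y·dy/dt = 0
dy/dt = -x/y · dx/dt = -12/√481 · 1 = -12√481/481 m/s
The top is descending at 12√481/481 ≈ 0.5472 m/s.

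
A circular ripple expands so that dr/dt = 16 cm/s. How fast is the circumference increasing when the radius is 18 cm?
32π cm/s

C = 2πr
dC/dt = 2π · dr/dt = 2π · 16 = 32π cm/s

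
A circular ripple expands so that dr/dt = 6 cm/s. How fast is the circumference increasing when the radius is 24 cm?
12π cm/s

C = 2πr
dC/dt = 2π · dr/dt = 2π · 6 = 12π cm/s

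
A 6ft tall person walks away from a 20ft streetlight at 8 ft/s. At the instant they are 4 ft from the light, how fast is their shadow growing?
24/7 ft/s

By similar triangles: 20/(x+s) = 6/s
Solving: s = 6x/14
ds/dt = 6/14 · dx/dt = 3/7 · 8 = 24/7 ft/s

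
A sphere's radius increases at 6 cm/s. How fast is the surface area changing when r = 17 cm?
816π cm²/s

S = 4πr²
dS/dt = dS/dr · dr/dt = 8πr · 6
At r = 17: dS/dt = 816π cm²/s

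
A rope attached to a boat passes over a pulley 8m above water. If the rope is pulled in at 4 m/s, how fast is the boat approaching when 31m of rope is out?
124√897/897 ≈ 4.14 m/s

rope² = x² + 8²
x = √(31² - 8²) = √897
dx/dt = (rope/x) · d(rope)/dt = (31/√897) · (-4) = -124√897/897 m/s
The boat approaches at 124√897/897 ≈ 4.14 m/s.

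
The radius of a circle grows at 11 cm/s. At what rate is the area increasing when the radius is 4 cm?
88π cm²/s

A = πr²
dA/dt = 2πr · dr/dt = 2π(4)(11) = 88π cm²/s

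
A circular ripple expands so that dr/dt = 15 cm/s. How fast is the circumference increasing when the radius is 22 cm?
30π cm/s

C = 2πr
dC/dt = 2π · dr/dt = 2π · 15 = 30π cm/s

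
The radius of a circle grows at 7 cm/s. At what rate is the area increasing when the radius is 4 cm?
56π cm²/s

A = πr²
dA/dt = 2πr · dr/dt = 2π(4)(7) = 56π cm²/s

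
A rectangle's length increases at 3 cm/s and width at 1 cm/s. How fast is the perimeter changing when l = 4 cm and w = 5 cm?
8 cm/s

P = 2(l + w)
dP/dt = 2(dl/dt + dw/dt) = 2(3 + 1) = 8 cm/s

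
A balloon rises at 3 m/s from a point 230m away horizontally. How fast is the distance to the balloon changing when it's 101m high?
303√63101/63101 ≈ 1.206 m/s

z² = 230² + y²
z = √(230² + 101²) = √63101
dz/dt = y/z · dy/dt = 101/√63101 · 3 = 303√63101/63101 ≈ 1.206 m/s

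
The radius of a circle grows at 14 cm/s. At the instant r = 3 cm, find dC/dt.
28π cm/s

C = 2πr
dC/dt = 2π · dr/dt = 2π · 14 = 28π cm/s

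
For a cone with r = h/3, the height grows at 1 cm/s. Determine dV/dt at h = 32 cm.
1024π/9 cm³/s

V = (1/3)π(h/3)²h = πh³/27
dV/dt = πh²/9 · 1
At h = 32: dV/dt = 1024π/9 cm³/s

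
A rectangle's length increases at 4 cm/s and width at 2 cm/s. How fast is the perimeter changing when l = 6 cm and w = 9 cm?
12 cm/s

P = 2(l + w)
dP/dt = 2(dl/dt + dw/dt) = 2(4 + 2) = 12 cm/s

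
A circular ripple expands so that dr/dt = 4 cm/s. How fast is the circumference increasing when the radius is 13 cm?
8π cm/s

C = 2πr
dC/dt = 2π · dr/dt = 2π · 4 = 8π cm/s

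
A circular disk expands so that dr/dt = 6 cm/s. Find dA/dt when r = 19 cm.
228π cm²/s

A = πr²
dA/dt = 2πr · dr/dt = 2π(19)(6) = 228π cm²/s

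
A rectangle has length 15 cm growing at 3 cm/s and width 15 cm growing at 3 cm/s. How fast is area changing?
90 cm²/s

A = lw
dA/dt = w·dl/dt + l·dw/dt = 15·3 + 15·3 = 90 cm²/s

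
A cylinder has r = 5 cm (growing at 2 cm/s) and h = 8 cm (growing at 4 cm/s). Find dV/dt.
260π cm³/s

V = πr²h
dV/dt = 2πrh·dr/dt + πr²·dh/dt
= 2π(5)(8)(2) + π(5)²(4)
= 260π cm³/s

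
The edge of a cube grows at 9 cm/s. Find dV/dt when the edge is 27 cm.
19683 cm³/s

V = s³
dV/dt = 3s² · ds/dt = 3·27²·9 = 19683 cm³/s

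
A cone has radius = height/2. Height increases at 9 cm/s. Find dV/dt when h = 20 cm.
900π cm³/s

V = (1/3)π(h/2)²h = πh³/12
dV/dt = πh²/4 · 9
At h = 20: dV/dt = 900π cm³/s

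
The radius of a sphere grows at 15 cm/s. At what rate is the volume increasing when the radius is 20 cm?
24000π cm³/s

V = (4/3)πr³
dV/dt = dV/dr · dr/dt = 4πr² · 15
At r = 20: dV/dt = 24000π cm³/s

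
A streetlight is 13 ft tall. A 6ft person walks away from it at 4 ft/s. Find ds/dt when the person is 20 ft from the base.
24/7 ft/s

By similar triangles: 13/(x+s) = 6/s
Solving: s = 6x/7
ds/dt = 6/7 · dx/dt = 6/7 · 4 = 24/7 ft/s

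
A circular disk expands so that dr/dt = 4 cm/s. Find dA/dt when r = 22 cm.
176π cm²/s

A = πr²
dA/dt = 2πr · dr/dt = 2π(22)(4) = 176π cm²/s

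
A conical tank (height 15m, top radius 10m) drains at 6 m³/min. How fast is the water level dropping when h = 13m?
27/(338π) ≈ 0.02543 m/min

r/h = 10/15, so r = (2/3)h
V = (1/3)πr²h = (1/3)π((2/3)h)²h = (4/27)πh³
dV/dh = (4/9)πh²
dh/dt = (dV/dt)/(dV/dh) = -6/((4/9)π·13²) = -27/(338π) m/min
The level is dropping at 27/(338π) ≈ 0.02543 m/min.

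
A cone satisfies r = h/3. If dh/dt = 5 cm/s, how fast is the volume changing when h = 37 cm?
6845π/9 cm³/s

V = (1/3)π(h/3)²h = πh³/27
dV/dt = πh²/9 · 5
At h = 37: dV/dt = 6845π/9 cm³/s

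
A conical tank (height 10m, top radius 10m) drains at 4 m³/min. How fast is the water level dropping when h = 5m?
4/(25π) ≈ 0.05093 m/min

r/h = 10/10, so r = h
V = (1/3)πr²h = (1/3)π(h)²h = (1/3)πh³
dV/dh = πh²
dh/dt = (dV/dt)/(dV/dh) = -4/(π·5²) = -4/(25π) m/min
The level is dropping at 4/(25π) ≈ 0.05093 m/min.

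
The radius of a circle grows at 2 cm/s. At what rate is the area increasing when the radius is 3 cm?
12π cm²/s

A = πr²
dA/dt = 2πr · dr/dt = 2π(3)(2) = 12π cm²/s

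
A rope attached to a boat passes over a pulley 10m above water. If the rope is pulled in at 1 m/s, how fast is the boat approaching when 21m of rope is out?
21√341/341 ≈ 1.137 m/s

rope² = x² + 10²
x = √(21² - 10²) = √341
dx/dt = (rope/x) · d(rope)/dt = (21/√341) · (-1) = -21√341/341 m/s
The boat approaches at 21√341/341 ≈ 1.137 m/s.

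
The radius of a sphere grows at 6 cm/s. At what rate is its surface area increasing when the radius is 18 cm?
864π cm²/s

S = 4πr²
dS/dt = dS/dr · dr/dt = 8πr · 6
At r = 18: dS/dt = 864π cm²/s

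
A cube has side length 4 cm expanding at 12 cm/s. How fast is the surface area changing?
576 cm²/s

A = 6s²
dA/dt = 12s · ds/dt = 12·4·12 = 576 cm²/s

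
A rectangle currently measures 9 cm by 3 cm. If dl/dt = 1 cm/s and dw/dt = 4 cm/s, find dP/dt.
10 cm/s

P = 2(l + w)
dP/dt = 2(dl/dt + dw/dt) = 2(1 + 4) = 10 cm/s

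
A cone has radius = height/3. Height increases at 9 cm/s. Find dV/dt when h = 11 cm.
121π cm³/s

V = (1/3)π(h/3)²h = πh³/27
dV/dt = πh²/9 · 9
At h = 11: dV/dt = 121π cm³/s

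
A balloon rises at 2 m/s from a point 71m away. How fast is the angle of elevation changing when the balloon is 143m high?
0.005571 rad/s

tan(θ) = y/71
sec²(θ) · dθ/dt = (1/71) · dy/dt
dθ/dt = cos²(θ)/71 · 2 = 71/(71² + 143²) · 2
dθ/dt = 0.005571 rad/s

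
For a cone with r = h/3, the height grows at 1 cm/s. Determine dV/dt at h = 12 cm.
16π cm³/s

V = (1/3)π(h/3)²h = πh³/27
dV/dt = πh²/9 · 1
At h = 12: dV/dt = 16π cm³/s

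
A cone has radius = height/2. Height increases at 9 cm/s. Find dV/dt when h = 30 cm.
2025π cm³/s

V = (1/3)π(h/2)²h = πh³/12
dV/dt = πh²/4 · 9
At h = 30: dV/dt = 2025π cm³/s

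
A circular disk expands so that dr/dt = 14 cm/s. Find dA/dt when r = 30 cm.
840π cm²/s

A = πr²
dA/dt = 2πr · dr/dt = 2π(30)(14) = 840π cm²/s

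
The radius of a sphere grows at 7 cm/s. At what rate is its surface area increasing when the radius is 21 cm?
1176π cm²/s

S = 4πr²
dS/dt = dS/dr · dr/dt = 8πr · 7
At r = 21: dS/dt = 1176π cm²/s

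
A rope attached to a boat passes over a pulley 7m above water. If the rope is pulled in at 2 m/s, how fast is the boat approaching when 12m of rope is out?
24√95/95 ≈ 2.462 m/s

rope² = x² + 7²
x = √(12² - 7²) = √95
dx/dt = (rope/x) · d(rope)/dt = (12/√95) · (-2) = -24√95/95 m/s
The boat approaches at 24√95/95 ≈ 2.462 m/s.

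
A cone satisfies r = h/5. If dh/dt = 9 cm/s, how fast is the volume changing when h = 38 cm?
12996π/25 cm³/s

V = (1/3)π(h/5)²h = πh³/75
dV/dt = πh²/25 · 9
At h = 38: dV/dt = 12996π/25 cm³/s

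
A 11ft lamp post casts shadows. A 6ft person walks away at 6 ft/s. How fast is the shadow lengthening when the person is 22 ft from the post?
36/5 ft/s

By similar triangles: 11/(x+s) = 6/s
Solving: s = 6x/5
ds/dt = 6/5 · dx/dt = 6/5 · 6 = 36/5 ft/s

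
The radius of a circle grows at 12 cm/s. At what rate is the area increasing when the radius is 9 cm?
216π cm²/s

A = πr²
dA/dt = 2πr · dr/dt = 2π(9)(12) = 216π cm²/s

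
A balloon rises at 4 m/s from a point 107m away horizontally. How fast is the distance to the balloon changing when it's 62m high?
248√15293/15293 ≈ 2.005 m/s

z² = 107² + y²
z = √(107² + 62²) = √15293
dz/dt = y/z · dy/dt = 62/√15293 · 4 = 248√15293/15293 ≈ 2.005 m/s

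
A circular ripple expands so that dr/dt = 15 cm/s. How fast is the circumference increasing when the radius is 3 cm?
30π cm/s

C = 2πr
dC/dt = 2π · dr/dt = 2π · 15 = 30π cm/s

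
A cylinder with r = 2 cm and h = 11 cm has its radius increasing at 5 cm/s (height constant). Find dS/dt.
150π cm²/s

S = 2πrh + 2πr² (lateral + bases)
dS/dt = (2πh + 4πr)·dr/dt = (2π·11 + 4π·2)·5
= 150π cm²/s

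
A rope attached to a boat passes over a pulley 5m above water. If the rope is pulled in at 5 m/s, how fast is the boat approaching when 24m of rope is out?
120√551/551 ≈ 5.112 m/s

rope² = x² + 5²
x = √(24² - 5²) = √551
dx/dt = (rope/x) · d(rope)/dt = (24/√551) · (-5) = -120√551/551 m/s
The boat approaches at 120√551/551 ≈ 5.112 m/s.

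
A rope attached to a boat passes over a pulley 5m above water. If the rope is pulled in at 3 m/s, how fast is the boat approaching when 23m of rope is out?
23√14/28 ≈ 3.074 m/s

rope² = x² + 5²
x = √(23² - 5²) = 6√14
dx/dt = (rope/x) · d(rope)/dt = (23/(6√14)) · (-3) = -23√14/28 m/s
The boat approaches at 23√14/28 ≈ 3.074 m/s.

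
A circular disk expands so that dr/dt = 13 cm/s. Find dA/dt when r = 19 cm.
494π cm²/s

A = πr²
dA/dt = 2πr · dr/dt = 2π(19)(13) = 494π cm²/s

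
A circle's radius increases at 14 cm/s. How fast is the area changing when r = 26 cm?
728π cm²/s

A = πr²
dA/dt = 2πr · dr/dt = 2π(26)(14) = 728π cm²/s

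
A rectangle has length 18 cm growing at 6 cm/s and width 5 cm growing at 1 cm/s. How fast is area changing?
48 cm²/s

A = lw
dA/dt = w·dl/dt + l·dw/dt = 5·6 + 18·1 = 48 cm²/s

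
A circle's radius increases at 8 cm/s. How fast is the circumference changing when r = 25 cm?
16π cm/s

C = 2πr
dC/dt = 2π · dr/dt = 2π · 8 = 16π cm/s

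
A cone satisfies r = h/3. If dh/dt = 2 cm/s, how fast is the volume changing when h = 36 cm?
288π cm³/s

V = (1/3)π(h/3)²h = πh³/27
dV/dt = πh²/9 · 2
At h = 36: dV/dt = 288π cm³/s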